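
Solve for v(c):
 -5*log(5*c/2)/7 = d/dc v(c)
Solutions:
 v(c) = C1 - 5*c*log(c)/7 - 5*c*log(5)/7 + 5*c*log(2)/7 + 5*c/7


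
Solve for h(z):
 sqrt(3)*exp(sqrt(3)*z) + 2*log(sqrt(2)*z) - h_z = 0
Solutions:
 h(z) = C1 + 2*z*log(z) + z*(-2 + log(2)) + exp(sqrt(3)*z)


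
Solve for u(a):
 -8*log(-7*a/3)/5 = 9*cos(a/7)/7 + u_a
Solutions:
 u(a) = C1 - 8*a*log(-a)/5 - 8*a*log(7)/5 + 8*a/5 + 8*a*log(3)/5 - 9*sin(a/7)


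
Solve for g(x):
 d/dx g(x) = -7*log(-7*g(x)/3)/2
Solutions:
 2*Integral(1/(log(-_y) - log(3) + log(7)), (_y, g(x)))/7 = C1 - x


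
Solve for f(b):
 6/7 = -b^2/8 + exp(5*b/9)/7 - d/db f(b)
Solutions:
 f(b) = C1 - b^3/24 - 6*b/7 + 9*exp(5*b/9)/35


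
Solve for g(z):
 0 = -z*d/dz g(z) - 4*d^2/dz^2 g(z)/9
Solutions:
 g(z) = C1 + C2*erf(3*sqrt(2)*z/4)


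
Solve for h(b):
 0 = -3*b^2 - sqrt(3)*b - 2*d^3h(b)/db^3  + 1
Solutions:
 h(b) = C1 + C2*b + C3*b^2 - b^5/40 - sqrt(3)*b^4/48 + b^3/12


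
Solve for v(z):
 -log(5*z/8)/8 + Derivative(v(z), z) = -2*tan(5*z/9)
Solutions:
 v(z) = C1 + z*log(z)/8 - 3*z*log(2)/8 - z/8 + z*log(5)/8 + 18*log(cos(5*z/9))/5


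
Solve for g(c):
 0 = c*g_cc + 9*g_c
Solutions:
 g(c) = C1 + C2/c^8


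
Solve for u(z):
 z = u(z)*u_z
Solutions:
 u(z) = -sqrt(C1 + z^2)
 u(z) = sqrt(C1 + z^2)


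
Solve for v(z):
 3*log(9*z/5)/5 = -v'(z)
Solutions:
 v(z) = C1 - 3*z*log(z)/5 - 6*z*log(3)/5 + 3*z/5 + 3*z*log(5)/5


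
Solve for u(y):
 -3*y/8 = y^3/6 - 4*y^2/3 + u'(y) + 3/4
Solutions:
 u(y) = C1 - y^4/24 + 4*y^3/9 - 3*y^2/16 - 3*y/4


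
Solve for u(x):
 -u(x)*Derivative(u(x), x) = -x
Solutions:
 u(x) = -sqrt(C1 + x^2)
 u(x) = sqrt(C1 + x^2)


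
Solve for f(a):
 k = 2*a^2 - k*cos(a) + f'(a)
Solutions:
 f(a) = C1 - 2*a^3/3 + a*k + k*sin(a)


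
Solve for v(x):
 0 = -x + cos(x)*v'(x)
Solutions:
 v(x) = C1 + Integral(x/cos(x), x)


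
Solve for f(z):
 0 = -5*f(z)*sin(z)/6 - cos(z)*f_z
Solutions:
 f(z) = C1*cos(z)^(5/6)


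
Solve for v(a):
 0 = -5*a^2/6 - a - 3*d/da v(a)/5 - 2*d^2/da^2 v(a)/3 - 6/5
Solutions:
 v(a) = C1 + C2*exp(-9*a/10) - 25*a^3/54 + 115*a^2/162 - 2608*a/729


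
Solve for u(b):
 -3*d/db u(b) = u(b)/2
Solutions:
 u(b) = C1*exp(-b/6)


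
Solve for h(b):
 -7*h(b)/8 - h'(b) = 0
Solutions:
 h(b) = C1*exp(-7*b/8)


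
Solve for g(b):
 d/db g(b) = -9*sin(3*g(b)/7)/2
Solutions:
 9*b/2 + 7*log(cos(3*g(b)/7) - 1)/6 - 7*log(cos(3*g(b)/7) + 1)/6 = C1


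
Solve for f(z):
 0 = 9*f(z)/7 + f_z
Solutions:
 f(z) = C1*exp(-9*z/7)


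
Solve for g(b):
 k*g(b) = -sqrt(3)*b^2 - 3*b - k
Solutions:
 g(b) = (-sqrt(3)*b^2 - 3*b - k)/k


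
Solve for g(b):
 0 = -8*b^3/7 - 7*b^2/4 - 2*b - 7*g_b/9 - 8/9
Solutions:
 g(b) = C1 - 18*b^4/49 - 3*b^3/4 - 9*b^2/7 - 8*b/7


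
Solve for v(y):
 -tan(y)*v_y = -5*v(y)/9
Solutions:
 v(y) = C1*sin(y)^(5/9)


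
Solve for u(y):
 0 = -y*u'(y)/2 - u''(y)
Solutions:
 u(y) = C1 + C2*erf(y/2)


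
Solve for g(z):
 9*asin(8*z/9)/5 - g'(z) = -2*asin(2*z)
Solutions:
 g(z) = C1 + 9*z*asin(8*z/9)/5 + 2*z*asin(2*z) + sqrt(1 - 4*z^2) + 9*sqrt(81 - 64*z^2)/40


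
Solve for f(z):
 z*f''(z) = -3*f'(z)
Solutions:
 f(z) = C1 + C2/z^2


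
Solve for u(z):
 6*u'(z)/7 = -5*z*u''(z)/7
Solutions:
 u(z) = C1 + C2/z^(1/5)


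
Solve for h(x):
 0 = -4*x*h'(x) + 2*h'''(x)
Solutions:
 h(x) = C1 + Integral(C2*airyai(2^(1/3)*x) + C3*airybi(2^(1/3)*x), x)


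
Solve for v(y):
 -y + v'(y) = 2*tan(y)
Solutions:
 v(y) = C1 + y^2/2 - 2*log(cos(y))


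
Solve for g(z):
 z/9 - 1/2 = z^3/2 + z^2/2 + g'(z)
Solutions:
 g(z) = C1 - z^4/8 - z^3/6 + z^2/18 - z/2


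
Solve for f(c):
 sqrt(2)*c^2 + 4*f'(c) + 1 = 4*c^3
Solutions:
 f(c) = C1 + c^4/4 - sqrt(2)*c^3/12 - c/4


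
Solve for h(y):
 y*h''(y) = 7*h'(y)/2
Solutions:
 h(y) = C1 + C2*y^(9/2)


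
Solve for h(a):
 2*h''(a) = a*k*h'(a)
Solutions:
 h(a) = Piecewise((-sqrt(pi)*C1*erf(a*sqrt(-k)/2)/sqrt(-k) - C2, (k > 0) | (k < 0)), (-C1*a - C2, True))


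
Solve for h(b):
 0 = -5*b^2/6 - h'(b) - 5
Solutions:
 h(b) = C1 - 5*b^3/18 - 5*b


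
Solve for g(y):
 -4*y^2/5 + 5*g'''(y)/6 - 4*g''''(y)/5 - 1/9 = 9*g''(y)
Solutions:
 g(y) = C1 + C2*y - y^4/135 - 2*y^3/729 + 317*y^2/328050 + (C3*sin(sqrt(25295)*y/48) + C4*cos(sqrt(25295)*y/48))*exp(25*y/48)


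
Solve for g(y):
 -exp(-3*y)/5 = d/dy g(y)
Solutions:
 g(y) = C1 + exp(-3*y)/15


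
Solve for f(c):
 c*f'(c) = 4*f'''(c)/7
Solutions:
 f(c) = C1 + Integral(C2*airyai(14^(1/3)*c/2) + C3*airybi(14^(1/3)*c/2), c)


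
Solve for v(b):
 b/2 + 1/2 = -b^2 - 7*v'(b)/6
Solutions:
 v(b) = C1 - 2*b^3/7 - 3*b^2/14 - 3*b/7


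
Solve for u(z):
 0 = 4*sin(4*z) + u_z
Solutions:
 u(z) = C1 + cos(4*z)


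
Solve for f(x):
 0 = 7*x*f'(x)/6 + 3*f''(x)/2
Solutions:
 f(x) = C1 + C2*erf(sqrt(14)*x/6)


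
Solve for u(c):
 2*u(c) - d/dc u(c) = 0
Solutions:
 u(c) = C1*exp(2*c)


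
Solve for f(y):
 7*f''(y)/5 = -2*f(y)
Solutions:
 f(y) = C1*sin(sqrt(70)*y/7) + C2*cos(sqrt(70)*y/7)


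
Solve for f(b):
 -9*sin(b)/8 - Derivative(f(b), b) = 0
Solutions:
 f(b) = C1 + 9*cos(b)/8


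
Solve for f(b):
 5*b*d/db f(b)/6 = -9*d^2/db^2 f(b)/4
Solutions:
 f(b) = C1 + C2*erf(sqrt(15)*b/9)


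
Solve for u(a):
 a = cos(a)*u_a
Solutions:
 u(a) = C1 + Integral(a/cos(a), a)


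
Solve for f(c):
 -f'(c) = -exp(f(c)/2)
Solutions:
 f(c) = 2*log(-1/(C1 + c)) + 2*log(2)


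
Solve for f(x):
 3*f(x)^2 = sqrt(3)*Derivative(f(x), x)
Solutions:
 f(x) = -1/(C1 + sqrt(3)*x)


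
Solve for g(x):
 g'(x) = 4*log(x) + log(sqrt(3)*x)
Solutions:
 g(x) = C1 + 5*x*log(x) - 5*x + x*log(3)/2


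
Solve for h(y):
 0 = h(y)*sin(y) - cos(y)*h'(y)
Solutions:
 h(y) = C1/cos(y)


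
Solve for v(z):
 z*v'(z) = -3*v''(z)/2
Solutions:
 v(z) = C1 + C2*erf(sqrt(3)*z/3)


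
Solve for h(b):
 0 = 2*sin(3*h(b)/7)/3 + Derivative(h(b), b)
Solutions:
 2*b/3 + 7*log(cos(3*h(b)/7) - 1)/6 - 7*log(cos(3*h(b)/7) + 1)/6 = C1


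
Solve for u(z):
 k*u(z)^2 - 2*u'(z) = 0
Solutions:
 u(z) = -2/(C1 + k*z)


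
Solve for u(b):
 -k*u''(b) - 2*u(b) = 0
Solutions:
 u(b) = C1*exp(-sqrt(2)*b*sqrt(-1/k)) + C2*exp(sqrt(2)*b*sqrt(-1/k))


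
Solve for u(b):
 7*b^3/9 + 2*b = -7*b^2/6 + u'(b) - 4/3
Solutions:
 u(b) = C1 + 7*b^4/36 + 7*b^3/18 + b^2 + 4*b/3


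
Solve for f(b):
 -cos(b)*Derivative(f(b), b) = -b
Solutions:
 f(b) = C1 + Integral(b/cos(b), b)


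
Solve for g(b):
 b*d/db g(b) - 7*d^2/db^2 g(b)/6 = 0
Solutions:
 g(b) = C1 + C2*erfi(sqrt(21)*b/7)


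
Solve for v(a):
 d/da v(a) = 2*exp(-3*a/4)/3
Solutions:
 v(a) = C1 - 8*exp(-3*a/4)/9


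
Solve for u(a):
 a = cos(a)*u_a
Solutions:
 u(a) = C1 + Integral(a/cos(a), a)


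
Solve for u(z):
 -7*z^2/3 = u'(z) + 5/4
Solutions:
 u(z) = C1 - 7*z^3/9 - 5*z/4


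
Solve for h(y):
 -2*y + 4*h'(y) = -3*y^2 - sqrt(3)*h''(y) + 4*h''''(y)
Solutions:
 h(y) = C1 + C2*exp(-y*(3^(5/6)/(sqrt(144 - sqrt(3)) + 12)^(1/3) + 3^(2/3)*(sqrt(144 - sqrt(3)) + 12)^(1/3))/12)*sin(y*(-3^(1/6)*(sqrt(144 - sqrt(3)) + 12)^(1/3) + 3^(1/3)/(sqrt(144 - sqrt(3)) + 12)^(1/3))/4) + C3*exp(-y*(3^(5/6)/(sqrt(144 - sqrt(3)) + 12)^(1/3) + 3^(2/3)*(sqrt(144 - sqrt(3)) + 12)^(1/3))/12)*cos(y*(-3^(1/6)*(sqrt(144 - sqrt(3)) + 12)^(1/3) + 3^(1/3)/(sqrt(144 - sqrt(3)) + 12)^(1/3))/4) + C4*exp(y*(3^(5/6)/(sqrt(144 - sqrt(3)) + 12)^(1/3) + 3^(2/3)*(sqrt(144 - sqrt(3)) + 12)^(1/3))/6) - y^3/4 + y^2/4 + 3*sqrt(3)*y^2/16 - 9*y/32 - sqrt(3)*y/8


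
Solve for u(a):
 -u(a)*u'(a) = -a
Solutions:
 u(a) = -sqrt(C1 + a^2)
 u(a) = sqrt(C1 + a^2)


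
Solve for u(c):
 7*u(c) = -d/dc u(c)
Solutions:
 u(c) = C1*exp(-7*c)


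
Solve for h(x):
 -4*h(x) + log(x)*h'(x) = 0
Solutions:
 h(x) = C1*exp(4*li(x))


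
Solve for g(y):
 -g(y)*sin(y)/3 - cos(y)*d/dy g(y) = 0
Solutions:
 g(y) = C1*cos(y)^(1/3)


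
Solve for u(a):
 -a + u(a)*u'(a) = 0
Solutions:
 u(a) = -sqrt(C1 + a^2)
 u(a) = sqrt(C1 + a^2)


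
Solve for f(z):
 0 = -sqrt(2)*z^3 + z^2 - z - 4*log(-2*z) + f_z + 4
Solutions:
 f(z) = C1 + sqrt(2)*z^4/4 - z^3/3 + z^2/2 + 4*z*log(-z) + 4*z*(-2 + log(2))


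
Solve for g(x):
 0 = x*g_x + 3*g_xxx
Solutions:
 g(x) = C1 + Integral(C2*airyai(-3^(2/3)*x/3) + C3*airybi(-3^(2/3)*x/3), x)


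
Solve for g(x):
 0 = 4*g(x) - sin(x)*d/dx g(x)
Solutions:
 g(x) = C1*(cos(x)^2 - 2*cos(x) + 1)/(cos(x)^2 + 2*cos(x) + 1)


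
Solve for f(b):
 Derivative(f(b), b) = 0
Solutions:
 f(b) = C1


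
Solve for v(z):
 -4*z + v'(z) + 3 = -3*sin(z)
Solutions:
 v(z) = C1 + 2*z^2 - 3*z + 3*cos(z)


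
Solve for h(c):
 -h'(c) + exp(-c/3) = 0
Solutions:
 h(c) = C1 - 3*exp(-c/3)


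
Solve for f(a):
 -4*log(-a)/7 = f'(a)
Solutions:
 f(a) = C1 - 4*a*log(-a)/7 + 4*a/7


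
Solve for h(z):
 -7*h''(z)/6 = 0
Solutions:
 h(z) = C1 + C2*z


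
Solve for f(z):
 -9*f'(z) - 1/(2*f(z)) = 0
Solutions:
 f(z) = -sqrt(C1 - z)/3
 f(z) = sqrt(C1 - z)/3


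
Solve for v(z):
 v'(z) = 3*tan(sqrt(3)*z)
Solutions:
 v(z) = C1 - sqrt(3)*log(cos(sqrt(3)*z))


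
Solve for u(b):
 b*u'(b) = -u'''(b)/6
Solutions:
 u(b) = C1 + Integral(C2*airyai(-6^(1/3)*b) + C3*airybi(-6^(1/3)*b), b)


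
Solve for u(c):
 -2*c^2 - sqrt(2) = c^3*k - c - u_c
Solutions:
 u(c) = C1 + c^4*k/4 + 2*c^3/3 - c^2/2 + sqrt(2)*c


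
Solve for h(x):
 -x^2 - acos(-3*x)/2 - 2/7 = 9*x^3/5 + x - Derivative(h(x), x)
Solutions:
 h(x) = C1 + 9*x^4/20 + x^3/3 + x^2/2 + x*acos(-3*x)/2 + 2*x/7 + sqrt(1 - 9*x^2)/6


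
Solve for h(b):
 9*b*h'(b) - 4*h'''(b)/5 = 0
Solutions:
 h(b) = C1 + Integral(C2*airyai(90^(1/3)*b/2) + C3*airybi(90^(1/3)*b/2), b)


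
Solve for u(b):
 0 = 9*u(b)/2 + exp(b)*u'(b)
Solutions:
 u(b) = C1*exp(9*exp(-b)/2)


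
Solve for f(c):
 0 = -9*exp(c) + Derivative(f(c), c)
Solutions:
 f(c) = C1 + 9*exp(c)


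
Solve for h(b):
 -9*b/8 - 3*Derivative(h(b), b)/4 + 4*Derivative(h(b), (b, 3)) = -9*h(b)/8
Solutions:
 h(b) = C3*exp(-3*b/4) + b + (C1*sin(sqrt(15)*b/8) + C2*cos(sqrt(15)*b/8))*exp(3*b/8) + 2/3


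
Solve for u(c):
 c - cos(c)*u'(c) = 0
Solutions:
 u(c) = C1 + Integral(c/cos(c), c)


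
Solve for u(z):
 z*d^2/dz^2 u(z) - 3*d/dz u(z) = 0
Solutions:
 u(z) = C1 + C2*z^4


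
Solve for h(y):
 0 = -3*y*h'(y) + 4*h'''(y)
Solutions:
 h(y) = C1 + Integral(C2*airyai(6^(1/3)*y/2) + C3*airybi(6^(1/3)*y/2), y)


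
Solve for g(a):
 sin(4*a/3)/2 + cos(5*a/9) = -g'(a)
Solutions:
 g(a) = C1 - 9*sin(5*a/9)/5 + 3*cos(4*a/3)/8


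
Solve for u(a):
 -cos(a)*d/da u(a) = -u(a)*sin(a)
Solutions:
 u(a) = C1/cos(a)


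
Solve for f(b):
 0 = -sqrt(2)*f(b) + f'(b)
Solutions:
 f(b) = C1*exp(sqrt(2)*b)


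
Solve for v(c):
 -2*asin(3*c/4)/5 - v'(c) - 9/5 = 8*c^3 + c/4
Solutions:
 v(c) = C1 - 2*c^4 - c^2/8 - 2*c*asin(3*c/4)/5 - 9*c/5 - 2*sqrt(16 - 9*c^2)/15


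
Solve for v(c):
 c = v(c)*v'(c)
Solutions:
 v(c) = -sqrt(C1 + c^2)
 v(c) = sqrt(C1 + c^2)


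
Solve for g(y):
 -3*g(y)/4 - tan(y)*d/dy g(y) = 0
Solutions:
 g(y) = C1/sin(y)^(3/4)


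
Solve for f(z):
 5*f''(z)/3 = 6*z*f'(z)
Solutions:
 f(z) = C1 + C2*erfi(3*sqrt(5)*z/5)


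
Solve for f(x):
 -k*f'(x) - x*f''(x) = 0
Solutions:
 f(x) = C1 + x^(1 - re(k))*(C2*sin(log(x)*Abs(im(k))) + C3*cos(log(x)*im(k)))


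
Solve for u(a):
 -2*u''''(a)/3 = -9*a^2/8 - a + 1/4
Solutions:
 u(a) = C1 + C2*a + C3*a^2 + C4*a^3 + 3*a^6/640 + a^5/80 - a^4/64


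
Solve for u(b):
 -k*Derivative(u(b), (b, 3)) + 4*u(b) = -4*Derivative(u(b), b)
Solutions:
 u(b) = C1*exp(b*(6^(1/3)*(sqrt(3)*sqrt((27 - 16/k)/k^2) - 9/k)^(1/3)/6 - 2^(1/3)*3^(5/6)*I*(sqrt(3)*sqrt((27 - 16/k)/k^2) - 9/k)^(1/3)/6 - 8/(k*(-6^(1/3) + 2^(1/3)*3^(5/6)*I)*(sqrt(3)*sqrt((27 - 16/k)/k^2) - 9/k)^(1/3)))) + C2*exp(b*(6^(1/3)*(sqrt(3)*sqrt((27 - 16/k)/k^2) - 9/k)^(1/3)/6 + 2^(1/3)*3^(5/6)*I*(sqrt(3)*sqrt((27 - 16/k)/k^2) - 9/k)^(1/3)/6 + 8/(k*(6^(1/3) + 2^(1/3)*3^(5/6)*I)*(sqrt(3)*sqrt((27 - 16/k)/k^2) - 9/k)^(1/3)))) + C3*exp(-6^(1/3)*b*((sqrt(3)*sqrt((27 - 16/k)/k^2) - 9/k)^(1/3) + 2*6^(1/3)/(k*(sqrt(3)*sqrt((27 - 16/k)/k^2) - 9/k)^(1/3)))/3)


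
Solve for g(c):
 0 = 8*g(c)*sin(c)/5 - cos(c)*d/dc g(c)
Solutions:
 g(c) = C1/cos(c)^(8/5)


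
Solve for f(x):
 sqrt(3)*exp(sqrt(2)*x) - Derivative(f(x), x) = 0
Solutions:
 f(x) = C1 + sqrt(6)*exp(sqrt(2)*x)/2


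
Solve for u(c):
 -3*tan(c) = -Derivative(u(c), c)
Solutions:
 u(c) = C1 - 3*log(cos(c))


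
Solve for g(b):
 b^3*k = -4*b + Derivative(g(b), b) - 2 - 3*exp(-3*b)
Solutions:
 g(b) = C1 + b^4*k/4 + 2*b^2 + 2*b - exp(-3*b)


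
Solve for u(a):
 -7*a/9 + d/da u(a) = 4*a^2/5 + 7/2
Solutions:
 u(a) = C1 + 4*a^3/15 + 7*a^2/18 + 7*a/2


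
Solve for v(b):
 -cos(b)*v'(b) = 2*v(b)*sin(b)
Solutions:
 v(b) = C1*cos(b)^2


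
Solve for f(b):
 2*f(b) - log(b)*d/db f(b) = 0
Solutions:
 f(b) = C1*exp(2*li(b))


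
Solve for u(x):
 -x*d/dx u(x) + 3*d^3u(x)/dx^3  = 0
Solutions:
 u(x) = C1 + Integral(C2*airyai(3^(2/3)*x/3) + C3*airybi(3^(2/3)*x/3), x)


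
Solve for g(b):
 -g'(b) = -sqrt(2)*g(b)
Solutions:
 g(b) = C1*exp(sqrt(2)*b)


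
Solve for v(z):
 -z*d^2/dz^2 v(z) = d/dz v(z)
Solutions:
 v(z) = C1 + C2*log(z)


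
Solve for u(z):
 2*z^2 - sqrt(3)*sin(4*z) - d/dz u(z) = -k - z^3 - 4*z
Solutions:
 u(z) = C1 + k*z + z^4/4 + 2*z^3/3 + 2*z^2 + sqrt(3)*cos(4*z)/4


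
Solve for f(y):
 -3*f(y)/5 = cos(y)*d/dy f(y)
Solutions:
 f(y) = C1*(sin(y) - 1)^(3/10)/(sin(y) + 1)^(3/10)


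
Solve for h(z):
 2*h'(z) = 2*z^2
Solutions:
 h(z) = C1 + z^3/3


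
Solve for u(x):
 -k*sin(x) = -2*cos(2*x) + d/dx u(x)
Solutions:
 u(x) = C1 + k*cos(x) + sin(2*x)


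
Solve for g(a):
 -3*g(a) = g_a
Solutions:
 g(a) = C1*exp(-3*a)


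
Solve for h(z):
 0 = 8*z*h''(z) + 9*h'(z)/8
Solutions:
 h(z) = C1 + C2*z^(55/64)


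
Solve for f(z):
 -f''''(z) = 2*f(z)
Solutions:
 f(z) = (C1*sin(2^(3/4)*z/2) + C2*cos(2^(3/4)*z/2))*exp(-2^(3/4)*z/2) + (C3*sin(2^(3/4)*z/2) + C4*cos(2^(3/4)*z/2))*exp(2^(3/4)*z/2)


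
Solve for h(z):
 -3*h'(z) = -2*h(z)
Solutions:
 h(z) = C1*exp(2*z/3)


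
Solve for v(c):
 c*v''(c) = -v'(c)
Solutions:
 v(c) = C1 + C2*log(c)


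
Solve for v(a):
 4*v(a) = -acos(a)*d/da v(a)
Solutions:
 v(a) = C1*exp(-4*Integral(1/acos(a), a))


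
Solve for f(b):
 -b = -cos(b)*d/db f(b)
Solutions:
 f(b) = C1 + Integral(b/cos(b), b)


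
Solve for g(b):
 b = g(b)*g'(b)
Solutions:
 g(b) = -sqrt(C1 + b^2)
 g(b) = sqrt(C1 + b^2)


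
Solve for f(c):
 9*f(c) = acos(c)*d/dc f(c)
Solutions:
 f(c) = C1*exp(9*Integral(1/acos(c), c))


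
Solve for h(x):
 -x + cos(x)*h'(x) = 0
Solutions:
 h(x) = C1 + Integral(x/cos(x), x)


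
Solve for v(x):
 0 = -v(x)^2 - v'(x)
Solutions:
 v(x) = 1/(C1 + x)


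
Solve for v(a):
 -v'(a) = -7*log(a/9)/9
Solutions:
 v(a) = C1 + 7*a*log(a)/9 - 14*a*log(3)/9 - 7*a/9


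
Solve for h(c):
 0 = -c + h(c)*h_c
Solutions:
 h(c) = -sqrt(C1 + c^2)
 h(c) = sqrt(C1 + c^2)


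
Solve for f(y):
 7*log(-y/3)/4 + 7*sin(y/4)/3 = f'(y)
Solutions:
 f(y) = C1 + 7*y*log(-y)/4 - 7*y*log(3)/4 - 7*y/4 - 28*cos(y/4)/3


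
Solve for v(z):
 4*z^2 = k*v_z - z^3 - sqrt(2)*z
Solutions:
 v(z) = C1 + z^4/(4*k) + 4*z^3/(3*k) + sqrt(2)*z^2/(2*k)


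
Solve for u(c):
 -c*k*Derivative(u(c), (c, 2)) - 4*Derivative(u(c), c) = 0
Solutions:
 u(c) = C1 + c^(((re(k) - 4)*re(k) + im(k)^2)/(re(k)^2 + im(k)^2))*(C2*sin(4*log(c)*Abs(im(k))/(re(k)^2 + im(k)^2)) + C3*cos(4*log(c)*im(k)/(re(k)^2 + im(k)^2)))


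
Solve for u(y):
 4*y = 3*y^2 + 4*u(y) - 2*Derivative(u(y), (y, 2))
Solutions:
 u(y) = C1*exp(-sqrt(2)*y) + C2*exp(sqrt(2)*y) - 3*y^2/4 + y - 3/4


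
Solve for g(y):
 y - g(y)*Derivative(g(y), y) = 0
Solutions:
 g(y) = -sqrt(C1 + y^2)
 g(y) = sqrt(C1 + y^2)


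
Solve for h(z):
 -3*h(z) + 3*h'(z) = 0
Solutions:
 h(z) = C1*exp(z)


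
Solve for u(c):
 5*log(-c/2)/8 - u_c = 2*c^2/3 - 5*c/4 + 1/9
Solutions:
 u(c) = C1 - 2*c^3/9 + 5*c^2/8 + 5*c*log(-c)/8 + c*(-53 - 45*log(2))/72


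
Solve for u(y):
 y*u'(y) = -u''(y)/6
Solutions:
 u(y) = C1 + C2*erf(sqrt(3)*y)


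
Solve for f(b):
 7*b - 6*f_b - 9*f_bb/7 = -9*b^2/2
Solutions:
 f(b) = C1 + C2*exp(-14*b/3) + b^3/4 + 71*b^2/168 - 71*b/392


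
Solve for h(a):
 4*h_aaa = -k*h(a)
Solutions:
 h(a) = C1*exp(2^(1/3)*a*(-k)^(1/3)/2) + C2*exp(2^(1/3)*a*(-k)^(1/3)*(-1 + sqrt(3)*I)/4) + C3*exp(-2^(1/3)*a*(-k)^(1/3)*(1 + sqrt(3)*I)/4)


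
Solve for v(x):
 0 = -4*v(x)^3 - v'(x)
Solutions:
 v(x) = -sqrt(2)*sqrt(-1/(C1 - 4*x))/2
 v(x) = sqrt(2)*sqrt(-1/(C1 - 4*x))/2


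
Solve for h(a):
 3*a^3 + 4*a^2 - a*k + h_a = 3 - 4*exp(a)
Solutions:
 h(a) = C1 - 3*a^4/4 - 4*a^3/3 + a^2*k/2 + 3*a - 4*exp(a)


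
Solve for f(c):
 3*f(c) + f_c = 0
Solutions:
 f(c) = C1*exp(-3*c)


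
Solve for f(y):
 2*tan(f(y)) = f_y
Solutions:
 f(y) = pi - asin(C1*exp(2*y))
 f(y) = asin(C1*exp(2*y))


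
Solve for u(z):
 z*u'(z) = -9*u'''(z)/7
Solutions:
 u(z) = C1 + Integral(C2*airyai(-21^(1/3)*z/3) + C3*airybi(-21^(1/3)*z/3), z)


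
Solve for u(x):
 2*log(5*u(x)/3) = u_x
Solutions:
 Integral(1/(-log(_y) - log(5) + log(3)), (_y, u(x)))/2 = C1 - x


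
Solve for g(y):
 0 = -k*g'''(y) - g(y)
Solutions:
 g(y) = C1*exp(y*(-1/k)^(1/3)) + C2*exp(y*(-1/k)^(1/3)*(-1 + sqrt(3)*I)/2) + C3*exp(-y*(-1/k)^(1/3)*(1 + sqrt(3)*I)/2)


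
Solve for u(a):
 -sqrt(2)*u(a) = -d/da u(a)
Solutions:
 u(a) = C1*exp(sqrt(2)*a)


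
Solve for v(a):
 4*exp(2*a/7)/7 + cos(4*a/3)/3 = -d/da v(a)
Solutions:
 v(a) = C1 - 2*exp(2*a/7) - sin(4*a/3)/4


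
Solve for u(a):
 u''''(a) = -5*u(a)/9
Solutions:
 u(a) = (C1*sin(5^(1/4)*sqrt(6)*a/6) + C2*cos(5^(1/4)*sqrt(6)*a/6))*exp(-5^(1/4)*sqrt(6)*a/6) + (C3*sin(5^(1/4)*sqrt(6)*a/6) + C4*cos(5^(1/4)*sqrt(6)*a/6))*exp(5^(1/4)*sqrt(6)*a/6)


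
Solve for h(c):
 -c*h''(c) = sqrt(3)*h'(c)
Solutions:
 h(c) = C1 + C2*c^(1 - sqrt(3))


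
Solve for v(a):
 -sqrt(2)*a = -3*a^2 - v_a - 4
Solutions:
 v(a) = C1 - a^3 + sqrt(2)*a^2/2 - 4*a


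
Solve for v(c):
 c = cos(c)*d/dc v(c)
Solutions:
 v(c) = C1 + Integral(c/cos(c), c)


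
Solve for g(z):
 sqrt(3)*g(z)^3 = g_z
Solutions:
 g(z) = -sqrt(2)*sqrt(-1/(C1 + sqrt(3)*z))/2
 g(z) = sqrt(2)*sqrt(-1/(C1 + sqrt(3)*z))/2


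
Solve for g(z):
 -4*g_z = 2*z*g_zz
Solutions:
 g(z) = C1 + C2/z


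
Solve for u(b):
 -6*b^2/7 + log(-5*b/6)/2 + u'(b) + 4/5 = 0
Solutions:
 u(b) = C1 + 2*b^3/7 - b*log(-b)/2 + b*(-5*log(5) - 3 + 5*log(6))/10


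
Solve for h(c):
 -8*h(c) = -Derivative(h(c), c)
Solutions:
 h(c) = C1*exp(8*c)


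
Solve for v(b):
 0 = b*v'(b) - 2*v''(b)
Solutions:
 v(b) = C1 + C2*erfi(b/2)


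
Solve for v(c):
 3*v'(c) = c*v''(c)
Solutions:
 v(c) = C1 + C2*c^4


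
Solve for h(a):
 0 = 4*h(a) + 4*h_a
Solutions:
 h(a) = C1*exp(-a)


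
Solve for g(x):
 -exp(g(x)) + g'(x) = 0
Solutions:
 g(x) = log(-1/(C1 + x))


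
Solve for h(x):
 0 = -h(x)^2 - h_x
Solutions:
 h(x) = 1/(C1 + x)


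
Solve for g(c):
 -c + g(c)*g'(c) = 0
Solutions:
 g(c) = -sqrt(C1 + c^2)
 g(c) = sqrt(C1 + c^2)


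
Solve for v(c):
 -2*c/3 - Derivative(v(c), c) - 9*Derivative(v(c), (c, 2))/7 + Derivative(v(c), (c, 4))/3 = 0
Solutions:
 v(c) = C1 + C2*exp(-c*(6*3^(2/3)*98^(1/3)/(sqrt(133) + 49)^(1/3) + 84^(1/3)*(sqrt(133) + 49)^(1/3))/28)*sin(3^(1/6)*c*(-28^(1/3)*3^(2/3)*(sqrt(133) + 49)^(1/3) + 18*98^(1/3)/(sqrt(133) + 49)^(1/3))/28) + C3*exp(-c*(6*3^(2/3)*98^(1/3)/(sqrt(133) + 49)^(1/3) + 84^(1/3)*(sqrt(133) + 49)^(1/3))/28)*cos(3^(1/6)*c*(-28^(1/3)*3^(2/3)*(sqrt(133) + 49)^(1/3) + 18*98^(1/3)/(sqrt(133) + 49)^(1/3))/28) + C4*exp(c*(6*3^(2/3)*98^(1/3)/(sqrt(133) + 49)^(1/3) + 84^(1/3)*(sqrt(133) + 49)^(1/3))/14) - c^2/3 + 6*c/7


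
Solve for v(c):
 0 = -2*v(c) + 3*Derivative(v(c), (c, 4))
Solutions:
 v(c) = C1*exp(-2^(1/4)*3^(3/4)*c/3) + C2*exp(2^(1/4)*3^(3/4)*c/3) + C3*sin(2^(1/4)*3^(3/4)*c/3) + C4*cos(2^(1/4)*3^(3/4)*c/3)


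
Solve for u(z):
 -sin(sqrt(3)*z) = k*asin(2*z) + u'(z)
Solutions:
 u(z) = C1 - k*(z*asin(2*z) + sqrt(1 - 4*z^2)/2) + sqrt(3)*cos(sqrt(3)*z)/3


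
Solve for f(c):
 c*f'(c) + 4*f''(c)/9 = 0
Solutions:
 f(c) = C1 + C2*erf(3*sqrt(2)*c/4)


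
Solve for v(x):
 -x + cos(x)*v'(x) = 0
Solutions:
 v(x) = C1 + Integral(x/cos(x), x)


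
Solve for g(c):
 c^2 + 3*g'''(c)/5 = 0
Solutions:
 g(c) = C1 + C2*c + C3*c^2 - c^5/36


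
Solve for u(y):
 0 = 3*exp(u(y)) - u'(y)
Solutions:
 u(y) = log(-1/(C1 + 3*y))


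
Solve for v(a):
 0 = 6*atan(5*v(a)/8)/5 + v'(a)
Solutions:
 Integral(1/atan(5*_y/8), (_y, v(a))) = C1 - 6*a/5


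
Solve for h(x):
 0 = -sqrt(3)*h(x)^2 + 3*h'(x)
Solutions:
 h(x) = -3/(C1 + sqrt(3)*x)


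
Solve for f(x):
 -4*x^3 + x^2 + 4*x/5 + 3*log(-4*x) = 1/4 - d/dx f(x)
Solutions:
 f(x) = C1 + x^4 - x^3/3 - 2*x^2/5 - 3*x*log(-x) + x*(13/4 - 6*log(2))


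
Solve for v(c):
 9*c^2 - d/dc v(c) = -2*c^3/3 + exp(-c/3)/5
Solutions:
 v(c) = C1 + c^4/6 + 3*c^3 + 3*exp(-c/3)/5


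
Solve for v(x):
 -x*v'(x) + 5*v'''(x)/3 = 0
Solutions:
 v(x) = C1 + Integral(C2*airyai(3^(1/3)*5^(2/3)*x/5) + C3*airybi(3^(1/3)*5^(2/3)*x/5), x)


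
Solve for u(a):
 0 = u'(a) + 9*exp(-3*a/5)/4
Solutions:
 u(a) = C1 + 15*exp(-3*a/5)/4


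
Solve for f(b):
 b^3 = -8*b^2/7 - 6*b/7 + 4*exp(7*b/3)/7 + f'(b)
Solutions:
 f(b) = C1 + b^4/4 + 8*b^3/21 + 3*b^2/7 - 12*exp(7*b/3)/49


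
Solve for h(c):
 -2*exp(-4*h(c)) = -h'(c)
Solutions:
 h(c) = log(-I*(C1 + 8*c)^(1/4))
 h(c) = log(I*(C1 + 8*c)^(1/4))
 h(c) = log(-(C1 + 8*c)^(1/4))
 h(c) = log(C1 + 8*c)/4


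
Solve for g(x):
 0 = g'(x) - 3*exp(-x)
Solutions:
 g(x) = C1 - 3*exp(-x)


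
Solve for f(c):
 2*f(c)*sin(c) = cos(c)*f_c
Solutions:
 f(c) = C1/cos(c)^2


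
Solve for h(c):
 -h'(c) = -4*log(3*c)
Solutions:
 h(c) = C1 + 4*c*log(c) - 4*c + c*log(81)


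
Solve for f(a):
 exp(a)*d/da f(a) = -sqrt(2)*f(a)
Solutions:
 f(a) = C1*exp(sqrt(2)*exp(-a))


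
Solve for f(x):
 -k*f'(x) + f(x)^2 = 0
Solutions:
 f(x) = -k/(C1*k + x)


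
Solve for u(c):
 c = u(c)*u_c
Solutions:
 u(c) = -sqrt(C1 + c^2)
 u(c) = sqrt(C1 + c^2)


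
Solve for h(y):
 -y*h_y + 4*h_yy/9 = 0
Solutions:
 h(y) = C1 + C2*erfi(3*sqrt(2)*y/4)


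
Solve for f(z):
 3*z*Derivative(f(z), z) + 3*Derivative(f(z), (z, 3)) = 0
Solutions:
 f(z) = C1 + Integral(C2*airyai(-z) + C3*airybi(-z), z)


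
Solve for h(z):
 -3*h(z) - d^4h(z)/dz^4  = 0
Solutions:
 h(z) = (C1*sin(sqrt(2)*3^(1/4)*z/2) + C2*cos(sqrt(2)*3^(1/4)*z/2))*exp(-sqrt(2)*3^(1/4)*z/2) + (C3*sin(sqrt(2)*3^(1/4)*z/2) + C4*cos(sqrt(2)*3^(1/4)*z/2))*exp(sqrt(2)*3^(1/4)*z/2)


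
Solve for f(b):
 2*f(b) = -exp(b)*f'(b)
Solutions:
 f(b) = C1*exp(2*exp(-b))


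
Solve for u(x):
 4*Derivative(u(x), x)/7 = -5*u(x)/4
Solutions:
 u(x) = C1*exp(-35*x/16)


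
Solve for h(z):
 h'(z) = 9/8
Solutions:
 h(z) = C1 + 9*z/8


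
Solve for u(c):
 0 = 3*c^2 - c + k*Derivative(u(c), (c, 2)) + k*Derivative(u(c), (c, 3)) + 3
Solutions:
 u(c) = C1 + C2*c + C3*exp(-c) - c^4/(4*k) + 7*c^3/(6*k) - 5*c^2/k


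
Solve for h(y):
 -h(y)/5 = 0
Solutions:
 h(y) = 0


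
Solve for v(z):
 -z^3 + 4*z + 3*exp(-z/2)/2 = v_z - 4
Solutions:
 v(z) = C1 - z^4/4 + 2*z^2 + 4*z - 3*exp(-z/2)


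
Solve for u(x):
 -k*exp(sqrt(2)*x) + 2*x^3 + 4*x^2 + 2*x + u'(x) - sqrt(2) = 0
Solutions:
 u(x) = C1 + sqrt(2)*k*exp(sqrt(2)*x)/2 - x^4/2 - 4*x^3/3 - x^2 + sqrt(2)*x


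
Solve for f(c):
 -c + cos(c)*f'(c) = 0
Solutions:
 f(c) = C1 + Integral(c/cos(c), c)


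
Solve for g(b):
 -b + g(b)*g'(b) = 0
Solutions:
 g(b) = -sqrt(C1 + b^2)
 g(b) = sqrt(C1 + b^2)


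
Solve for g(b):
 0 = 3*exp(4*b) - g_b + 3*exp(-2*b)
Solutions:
 g(b) = C1 + 3*exp(4*b)/4 - 3*exp(-2*b)/2


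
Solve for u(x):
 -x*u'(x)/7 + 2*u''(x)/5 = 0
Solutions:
 u(x) = C1 + C2*erfi(sqrt(35)*x/14)


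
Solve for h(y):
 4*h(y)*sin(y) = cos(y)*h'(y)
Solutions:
 h(y) = C1/cos(y)^4


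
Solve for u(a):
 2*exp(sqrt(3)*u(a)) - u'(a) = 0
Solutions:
 u(a) = sqrt(3)*(2*log(-1/(C1 + 2*a)) - log(3))/6


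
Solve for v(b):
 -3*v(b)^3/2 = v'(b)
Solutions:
 v(b) = -sqrt(-1/(C1 - 3*b))
 v(b) = sqrt(-1/(C1 - 3*b))


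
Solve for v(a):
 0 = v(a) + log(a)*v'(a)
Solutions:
 v(a) = C1*exp(-li(a))


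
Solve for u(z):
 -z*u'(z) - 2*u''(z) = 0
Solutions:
 u(z) = C1 + C2*erf(z/2)


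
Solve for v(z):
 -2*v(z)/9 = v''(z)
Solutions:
 v(z) = C1*sin(sqrt(2)*z/3) + C2*cos(sqrt(2)*z/3)


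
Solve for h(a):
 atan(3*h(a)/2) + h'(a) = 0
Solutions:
 Integral(1/atan(3*_y/2), (_y, h(a))) = C1 - a


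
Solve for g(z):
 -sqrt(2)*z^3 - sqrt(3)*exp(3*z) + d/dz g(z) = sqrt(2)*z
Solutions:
 g(z) = C1 + sqrt(2)*z^4/4 + sqrt(2)*z^2/2 + sqrt(3)*exp(3*z)/3


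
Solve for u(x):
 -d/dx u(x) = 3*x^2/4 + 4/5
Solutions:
 u(x) = C1 - x^3/4 - 4*x/5


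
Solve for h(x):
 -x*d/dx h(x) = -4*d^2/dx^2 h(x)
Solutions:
 h(x) = C1 + C2*erfi(sqrt(2)*x/4)


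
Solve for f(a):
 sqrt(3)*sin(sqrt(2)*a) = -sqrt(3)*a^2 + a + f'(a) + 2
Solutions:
 f(a) = C1 + sqrt(3)*a^3/3 - a^2/2 - 2*a - sqrt(6)*cos(sqrt(2)*a)/2


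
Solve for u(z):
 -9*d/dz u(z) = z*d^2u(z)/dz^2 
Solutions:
 u(z) = C1 + C2/z^8


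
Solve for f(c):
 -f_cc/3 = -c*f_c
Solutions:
 f(c) = C1 + C2*erfi(sqrt(6)*c/2)


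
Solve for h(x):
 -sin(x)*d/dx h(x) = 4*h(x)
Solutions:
 h(x) = C1*(cos(x)^2 + 2*cos(x) + 1)/(cos(x)^2 - 2*cos(x) + 1)


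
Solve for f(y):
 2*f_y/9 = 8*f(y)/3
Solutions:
 f(y) = C1*exp(12*y)


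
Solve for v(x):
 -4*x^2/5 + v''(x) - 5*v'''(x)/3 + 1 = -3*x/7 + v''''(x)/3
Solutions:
 v(x) = C1 + C2*x + C3*exp(x*(-5 + sqrt(37))/2) + C4*exp(-x*(5 + sqrt(37))/2) + x^4/15 + 47*x^3/126 + 514*x^2/315


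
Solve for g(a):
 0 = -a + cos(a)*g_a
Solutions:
 g(a) = C1 + Integral(a/cos(a), a)


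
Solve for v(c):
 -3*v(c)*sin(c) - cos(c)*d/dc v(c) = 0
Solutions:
 v(c) = C1*cos(c)^3


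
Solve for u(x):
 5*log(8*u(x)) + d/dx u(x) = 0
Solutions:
 Integral(1/(log(_y) + 3*log(2)), (_y, u(x)))/5 = C1 - x


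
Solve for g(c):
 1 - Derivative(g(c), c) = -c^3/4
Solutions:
 g(c) = C1 + c^4/16 + c


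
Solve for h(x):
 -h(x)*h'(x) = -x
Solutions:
 h(x) = -sqrt(C1 + x^2)
 h(x) = sqrt(C1 + x^2)


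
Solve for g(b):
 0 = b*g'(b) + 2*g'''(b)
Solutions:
 g(b) = C1 + Integral(C2*airyai(-2^(2/3)*b/2) + C3*airybi(-2^(2/3)*b/2), b)


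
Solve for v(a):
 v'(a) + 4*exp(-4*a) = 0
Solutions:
 v(a) = C1 + exp(-4*a)


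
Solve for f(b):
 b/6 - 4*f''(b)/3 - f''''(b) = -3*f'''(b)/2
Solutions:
 f(b) = C1 + C2*b + b^3/48 + 9*b^2/128 + (C3*sin(sqrt(111)*b/12) + C4*cos(sqrt(111)*b/12))*exp(3*b/4)


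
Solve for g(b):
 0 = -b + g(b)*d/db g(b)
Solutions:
 g(b) = -sqrt(C1 + b^2)
 g(b) = sqrt(C1 + b^2)


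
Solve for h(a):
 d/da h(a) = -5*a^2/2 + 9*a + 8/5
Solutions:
 h(a) = C1 - 5*a^3/6 + 9*a^2/2 + 8*a/5


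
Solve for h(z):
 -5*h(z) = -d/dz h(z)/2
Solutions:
 h(z) = C1*exp(10*z)


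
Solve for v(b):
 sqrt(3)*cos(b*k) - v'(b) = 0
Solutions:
 v(b) = C1 + sqrt(3)*sin(b*k)/k


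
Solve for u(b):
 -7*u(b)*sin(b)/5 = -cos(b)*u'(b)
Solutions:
 u(b) = C1/cos(b)^(7/5)


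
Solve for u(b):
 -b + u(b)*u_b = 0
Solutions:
 u(b) = -sqrt(C1 + b^2)
 u(b) = sqrt(C1 + b^2)


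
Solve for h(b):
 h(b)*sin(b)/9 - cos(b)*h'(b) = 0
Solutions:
 h(b) = C1/cos(b)^(1/9)


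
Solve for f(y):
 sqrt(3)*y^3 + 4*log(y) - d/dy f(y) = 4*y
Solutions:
 f(y) = C1 + sqrt(3)*y^4/4 - 2*y^2 + 4*y*log(y) - 4*y


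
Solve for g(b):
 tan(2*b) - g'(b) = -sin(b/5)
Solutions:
 g(b) = C1 - log(cos(2*b))/2 - 5*cos(b/5)


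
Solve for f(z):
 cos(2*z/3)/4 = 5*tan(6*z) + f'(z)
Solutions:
 f(z) = C1 + 5*log(cos(6*z))/6 + 3*sin(2*z/3)/8


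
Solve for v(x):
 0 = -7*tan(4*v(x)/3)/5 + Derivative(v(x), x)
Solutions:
 v(x) = -3*asin(C1*exp(28*x/15))/4 + 3*pi/4
 v(x) = 3*asin(C1*exp(28*x/15))/4


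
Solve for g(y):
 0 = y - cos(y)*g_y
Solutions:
 g(y) = C1 + Integral(y/cos(y), y)


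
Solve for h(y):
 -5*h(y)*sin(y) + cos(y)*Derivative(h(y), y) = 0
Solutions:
 h(y) = C1/cos(y)^5


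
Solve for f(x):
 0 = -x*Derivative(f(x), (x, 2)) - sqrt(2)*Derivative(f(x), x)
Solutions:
 f(x) = C1 + C2*x^(1 - sqrt(2))


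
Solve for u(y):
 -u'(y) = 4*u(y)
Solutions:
 u(y) = C1*exp(-4*y)


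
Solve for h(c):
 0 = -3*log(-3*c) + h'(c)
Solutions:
 h(c) = C1 + 3*c*log(-c) + 3*c*(-1 + log(3))


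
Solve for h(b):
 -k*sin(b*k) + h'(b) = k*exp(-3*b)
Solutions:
 h(b) = C1 - k*exp(-3*b)/3 - cos(b*k)


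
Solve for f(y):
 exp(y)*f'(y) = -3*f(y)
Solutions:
 f(y) = C1*exp(3*exp(-y))


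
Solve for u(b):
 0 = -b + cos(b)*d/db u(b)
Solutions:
 u(b) = C1 + Integral(b/cos(b), b)


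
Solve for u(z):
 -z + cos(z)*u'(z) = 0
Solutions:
 u(z) = C1 + Integral(z/cos(z), z)


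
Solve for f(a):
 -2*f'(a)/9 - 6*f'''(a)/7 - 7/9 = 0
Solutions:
 f(a) = C1 + C2*sin(sqrt(21)*a/9) + C3*cos(sqrt(21)*a/9) - 7*a/2


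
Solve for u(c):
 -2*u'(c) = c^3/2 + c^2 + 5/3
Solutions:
 u(c) = C1 - c^4/16 - c^3/6 - 5*c/6


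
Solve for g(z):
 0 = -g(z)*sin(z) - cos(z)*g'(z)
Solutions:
 g(z) = C1*cos(z)


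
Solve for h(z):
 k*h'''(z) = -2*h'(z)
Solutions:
 h(z) = C1 + C2*exp(-sqrt(2)*z*sqrt(-1/k)) + C3*exp(sqrt(2)*z*sqrt(-1/k))


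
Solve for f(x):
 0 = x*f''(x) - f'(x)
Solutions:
 f(x) = C1 + C2*x^2


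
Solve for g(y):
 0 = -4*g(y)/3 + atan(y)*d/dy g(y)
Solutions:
 g(y) = C1*exp(4*Integral(1/atan(y), y)/3)


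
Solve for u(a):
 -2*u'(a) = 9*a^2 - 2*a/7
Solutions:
 u(a) = C1 - 3*a^3/2 + a^2/14


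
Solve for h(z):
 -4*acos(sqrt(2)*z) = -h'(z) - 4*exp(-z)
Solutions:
 h(z) = C1 + 4*z*acos(sqrt(2)*z) - 2*sqrt(2)*sqrt(1 - 2*z^2) + 4*exp(-z)


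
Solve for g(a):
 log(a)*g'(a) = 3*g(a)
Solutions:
 g(a) = C1*exp(3*li(a))


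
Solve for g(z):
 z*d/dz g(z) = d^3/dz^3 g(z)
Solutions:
 g(z) = C1 + Integral(C2*airyai(z) + C3*airybi(z), z)


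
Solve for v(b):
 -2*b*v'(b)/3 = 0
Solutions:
 v(b) = C1


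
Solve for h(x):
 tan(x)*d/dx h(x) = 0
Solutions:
 h(x) = C1


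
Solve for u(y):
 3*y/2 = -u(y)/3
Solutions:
 u(y) = -9*y/2


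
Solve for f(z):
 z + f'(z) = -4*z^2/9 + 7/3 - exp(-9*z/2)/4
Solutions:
 f(z) = C1 - 4*z^3/27 - z^2/2 + 7*z/3 + exp(-9*z/2)/18


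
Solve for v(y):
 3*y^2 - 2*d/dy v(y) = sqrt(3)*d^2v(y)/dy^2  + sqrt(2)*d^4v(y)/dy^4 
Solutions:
 v(y) = C1 + C2*exp(y*(-6^(5/6)/(3*sqrt(2) + sqrt(sqrt(6) + 18))^(1/3) + 6^(2/3)*(3*sqrt(2) + sqrt(sqrt(6) + 18))^(1/3))/12)*sin(y*(2^(5/6)*3^(1/3)/(3*sqrt(2) + sqrt(sqrt(6) + 18))^(1/3) + 2^(2/3)*3^(1/6)*(3*sqrt(2) + sqrt(sqrt(6) + 18))^(1/3))/4) + C3*exp(y*(-6^(5/6)/(3*sqrt(2) + sqrt(sqrt(6) + 18))^(1/3) + 6^(2/3)*(3*sqrt(2) + sqrt(sqrt(6) + 18))^(1/3))/12)*cos(y*(2^(5/6)*3^(1/3)/(3*sqrt(2) + sqrt(sqrt(6) + 18))^(1/3) + 2^(2/3)*3^(1/6)*(3*sqrt(2) + sqrt(sqrt(6) + 18))^(1/3))/4) + C4*exp(-y*(-6^(5/6)/(3*sqrt(2) + sqrt(sqrt(6) + 18))^(1/3) + 6^(2/3)*(3*sqrt(2) + sqrt(sqrt(6) + 18))^(1/3))/6) + y^3/2 - 3*sqrt(3)*y^2/4 + 9*y/4


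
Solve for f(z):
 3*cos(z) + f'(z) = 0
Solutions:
 f(z) = C1 - 3*sin(z)


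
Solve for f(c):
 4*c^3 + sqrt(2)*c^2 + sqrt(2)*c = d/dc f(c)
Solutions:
 f(c) = C1 + c^4 + sqrt(2)*c^3/3 + sqrt(2)*c^2/2


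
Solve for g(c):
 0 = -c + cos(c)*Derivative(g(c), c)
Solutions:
 g(c) = C1 + Integral(c/cos(c), c)


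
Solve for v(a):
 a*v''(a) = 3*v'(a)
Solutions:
 v(a) = C1 + C2*a^4


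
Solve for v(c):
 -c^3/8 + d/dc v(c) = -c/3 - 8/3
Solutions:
 v(c) = C1 + c^4/32 - c^2/6 - 8*c/3


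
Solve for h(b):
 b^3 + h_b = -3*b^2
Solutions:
 h(b) = C1 - b^4/4 - b^3


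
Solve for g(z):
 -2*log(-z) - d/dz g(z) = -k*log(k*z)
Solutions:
 g(z) = C1 + z*(k - 2)*log(-z) + z*(k*log(-k) - k + 2)


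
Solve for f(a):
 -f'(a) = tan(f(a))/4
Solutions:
 f(a) = pi - asin(C1*exp(-a/4))
 f(a) = asin(C1*exp(-a/4))


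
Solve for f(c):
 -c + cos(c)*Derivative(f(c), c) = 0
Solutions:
 f(c) = C1 + Integral(c/cos(c), c)


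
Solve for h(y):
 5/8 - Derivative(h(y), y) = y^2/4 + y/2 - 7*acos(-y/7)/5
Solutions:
 h(y) = C1 - y^3/12 - y^2/4 + 7*y*acos(-y/7)/5 + 5*y/8 + 7*sqrt(49 - y^2)/5


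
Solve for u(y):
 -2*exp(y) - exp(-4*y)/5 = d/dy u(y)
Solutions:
 u(y) = C1 - 2*exp(y) + exp(-4*y)/20


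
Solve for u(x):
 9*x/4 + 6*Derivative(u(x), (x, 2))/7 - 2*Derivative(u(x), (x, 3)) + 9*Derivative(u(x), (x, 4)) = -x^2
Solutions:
 u(x) = C1 + C2*x - 7*x^4/72 - 581*x^3/432 + 1225*x^2/432 + (C3*sin(sqrt(329)*x/63) + C4*cos(sqrt(329)*x/63))*exp(x/9)


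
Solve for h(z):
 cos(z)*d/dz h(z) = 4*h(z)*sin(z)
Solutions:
 h(z) = C1/cos(z)^4


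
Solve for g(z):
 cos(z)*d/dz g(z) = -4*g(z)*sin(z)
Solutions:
 g(z) = C1*cos(z)^4


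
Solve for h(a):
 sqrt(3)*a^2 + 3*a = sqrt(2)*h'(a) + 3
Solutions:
 h(a) = C1 + sqrt(6)*a^3/6 + 3*sqrt(2)*a^2/4 - 3*sqrt(2)*a/2


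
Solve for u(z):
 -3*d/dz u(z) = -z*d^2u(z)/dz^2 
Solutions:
 u(z) = C1 + C2*z^4


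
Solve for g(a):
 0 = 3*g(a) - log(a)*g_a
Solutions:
 g(a) = C1*exp(3*li(a))


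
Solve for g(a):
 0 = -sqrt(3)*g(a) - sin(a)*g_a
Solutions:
 g(a) = C1*(cos(a) + 1)^(sqrt(3)/2)/(cos(a) - 1)^(sqrt(3)/2)


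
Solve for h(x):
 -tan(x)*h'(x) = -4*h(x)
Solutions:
 h(x) = C1*sin(x)^4


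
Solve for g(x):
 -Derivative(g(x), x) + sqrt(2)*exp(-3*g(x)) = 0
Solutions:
 g(x) = log(C1 + 3*sqrt(2)*x)/3
 g(x) = log((-3^(1/3) - 3^(5/6)*I)*(C1 + sqrt(2)*x)^(1/3)/2)
 g(x) = log((-3^(1/3) + 3^(5/6)*I)*(C1 + sqrt(2)*x)^(1/3)/2)


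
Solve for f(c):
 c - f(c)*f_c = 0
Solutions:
 f(c) = -sqrt(C1 + c^2)
 f(c) = sqrt(C1 + c^2)


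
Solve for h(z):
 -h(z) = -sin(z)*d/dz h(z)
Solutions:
 h(z) = C1*sqrt(cos(z) - 1)/sqrt(cos(z) + 1)


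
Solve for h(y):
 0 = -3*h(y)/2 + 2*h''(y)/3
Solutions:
 h(y) = C1*exp(-3*y/2) + C2*exp(3*y/2)


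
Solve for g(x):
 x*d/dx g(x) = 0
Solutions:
 g(x) = C1


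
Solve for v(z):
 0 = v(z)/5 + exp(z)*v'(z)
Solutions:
 v(z) = C1*exp(exp(-z)/5)


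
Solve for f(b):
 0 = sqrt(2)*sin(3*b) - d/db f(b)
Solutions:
 f(b) = C1 - sqrt(2)*cos(3*b)/3


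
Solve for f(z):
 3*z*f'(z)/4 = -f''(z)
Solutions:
 f(z) = C1 + C2*erf(sqrt(6)*z/4)


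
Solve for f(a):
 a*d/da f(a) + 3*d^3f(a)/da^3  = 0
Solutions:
 f(a) = C1 + Integral(C2*airyai(-3^(2/3)*a/3) + C3*airybi(-3^(2/3)*a/3), a)


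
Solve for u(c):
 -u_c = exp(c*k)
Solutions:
 u(c) = C1 - exp(c*k)/k


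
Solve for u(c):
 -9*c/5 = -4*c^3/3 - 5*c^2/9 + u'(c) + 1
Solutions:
 u(c) = C1 + c^4/3 + 5*c^3/27 - 9*c^2/10 - c


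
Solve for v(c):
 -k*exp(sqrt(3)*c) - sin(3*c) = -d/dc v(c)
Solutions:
 v(c) = C1 + sqrt(3)*k*exp(sqrt(3)*c)/3 - cos(3*c)/3


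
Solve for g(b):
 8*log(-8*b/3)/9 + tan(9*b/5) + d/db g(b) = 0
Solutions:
 g(b) = C1 - 8*b*log(-b)/9 - 8*b*log(2)/3 + 8*b/9 + 8*b*log(3)/9 + 5*log(cos(9*b/5))/9


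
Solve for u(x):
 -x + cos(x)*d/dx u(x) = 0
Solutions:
 u(x) = C1 + Integral(x/cos(x), x)


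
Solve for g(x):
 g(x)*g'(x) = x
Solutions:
 g(x) = -sqrt(C1 + x^2)
 g(x) = sqrt(C1 + x^2)


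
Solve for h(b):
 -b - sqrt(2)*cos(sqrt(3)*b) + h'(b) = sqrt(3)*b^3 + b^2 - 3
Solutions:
 h(b) = C1 + sqrt(3)*b^4/4 + b^3/3 + b^2/2 - 3*b + sqrt(6)*sin(sqrt(3)*b)/3


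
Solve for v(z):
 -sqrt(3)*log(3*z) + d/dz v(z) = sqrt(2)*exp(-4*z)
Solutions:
 v(z) = C1 + sqrt(3)*z*log(z) + sqrt(3)*z*(-1 + log(3)) - sqrt(2)*exp(-4*z)/4


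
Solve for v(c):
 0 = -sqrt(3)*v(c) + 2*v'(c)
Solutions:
 v(c) = C1*exp(sqrt(3)*c/2)


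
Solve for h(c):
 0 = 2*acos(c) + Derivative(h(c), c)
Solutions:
 h(c) = C1 - 2*c*acos(c) + 2*sqrt(1 - c^2)


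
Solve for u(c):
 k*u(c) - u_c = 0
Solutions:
 u(c) = C1*exp(c*k)


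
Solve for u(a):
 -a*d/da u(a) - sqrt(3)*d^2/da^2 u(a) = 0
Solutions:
 u(a) = C1 + C2*erf(sqrt(2)*3^(3/4)*a/6)


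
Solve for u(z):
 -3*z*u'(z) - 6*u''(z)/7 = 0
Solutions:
 u(z) = C1 + C2*erf(sqrt(7)*z/2)


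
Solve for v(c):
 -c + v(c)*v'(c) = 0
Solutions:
 v(c) = -sqrt(C1 + c^2)
 v(c) = sqrt(C1 + c^2)


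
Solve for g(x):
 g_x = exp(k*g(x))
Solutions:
 g(x) = Piecewise((log(-1/(C1*k + k*x))/k, Ne(k, 0)), (nan, True))
 g(x) = Piecewise((C1 + x, Eq(k, 0)), (nan, True))


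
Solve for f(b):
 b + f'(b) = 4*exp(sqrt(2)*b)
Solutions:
 f(b) = C1 - b^2/2 + 2*sqrt(2)*exp(sqrt(2)*b)


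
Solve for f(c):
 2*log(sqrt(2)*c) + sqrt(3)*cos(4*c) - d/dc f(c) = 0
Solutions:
 f(c) = C1 + 2*c*log(c) - 2*c + c*log(2) + sqrt(3)*sin(4*c)/4


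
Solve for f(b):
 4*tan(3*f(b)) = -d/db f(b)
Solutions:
 f(b) = -asin(C1*exp(-12*b))/3 + pi/3
 f(b) = asin(C1*exp(-12*b))/3


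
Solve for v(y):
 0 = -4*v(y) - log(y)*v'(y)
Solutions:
 v(y) = C1*exp(-4*li(y))


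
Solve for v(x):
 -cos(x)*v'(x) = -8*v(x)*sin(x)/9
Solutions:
 v(x) = C1/cos(x)^(8/9)


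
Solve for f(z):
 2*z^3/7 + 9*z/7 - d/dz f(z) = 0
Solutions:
 f(z) = C1 + z^4/14 + 9*z^2/14


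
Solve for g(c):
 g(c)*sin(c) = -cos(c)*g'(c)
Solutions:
 g(c) = C1*cos(c)


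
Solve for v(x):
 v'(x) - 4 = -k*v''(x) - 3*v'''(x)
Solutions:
 v(x) = C1 + C2*exp(x*(-k + sqrt(k^2 - 12))/6) + C3*exp(-x*(k + sqrt(k^2 - 12))/6) + 4*x


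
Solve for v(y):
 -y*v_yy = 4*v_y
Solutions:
 v(y) = C1 + C2/y^3


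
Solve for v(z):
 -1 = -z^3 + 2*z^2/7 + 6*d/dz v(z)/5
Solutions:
 v(z) = C1 + 5*z^4/24 - 5*z^3/63 - 5*z/6


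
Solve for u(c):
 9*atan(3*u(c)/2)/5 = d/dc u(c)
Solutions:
 Integral(1/atan(3*_y/2), (_y, u(c))) = C1 + 9*c/5


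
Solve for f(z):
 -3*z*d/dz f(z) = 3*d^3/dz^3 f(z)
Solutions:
 f(z) = C1 + Integral(C2*airyai(-z) + C3*airybi(-z), z)


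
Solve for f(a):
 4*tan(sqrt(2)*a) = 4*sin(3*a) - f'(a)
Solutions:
 f(a) = C1 + 2*sqrt(2)*log(cos(sqrt(2)*a)) - 4*cos(3*a)/3


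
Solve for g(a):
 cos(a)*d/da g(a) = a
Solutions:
 g(a) = C1 + Integral(a/cos(a), a)


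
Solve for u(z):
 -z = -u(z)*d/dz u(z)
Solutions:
 u(z) = -sqrt(C1 + z^2)
 u(z) = sqrt(C1 + z^2)


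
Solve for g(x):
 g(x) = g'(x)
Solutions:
 g(x) = C1*exp(x)


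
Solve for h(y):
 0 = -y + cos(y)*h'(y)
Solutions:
 h(y) = C1 + Integral(y/cos(y), y)


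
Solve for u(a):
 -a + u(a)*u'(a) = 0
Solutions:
 u(a) = -sqrt(C1 + a^2)
 u(a) = sqrt(C1 + a^2)


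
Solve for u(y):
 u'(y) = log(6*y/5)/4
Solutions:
 u(y) = C1 + y*log(y)/4 - y*log(5)/4 - y/4 + y*log(6)/4


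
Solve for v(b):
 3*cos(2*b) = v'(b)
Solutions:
 v(b) = C1 + 3*sin(2*b)/2


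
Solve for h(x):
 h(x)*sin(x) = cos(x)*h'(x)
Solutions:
 h(x) = C1/cos(x)


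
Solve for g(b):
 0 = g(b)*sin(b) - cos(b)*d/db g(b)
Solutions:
 g(b) = C1/cos(b)


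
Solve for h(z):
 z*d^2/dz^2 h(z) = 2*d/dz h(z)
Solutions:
 h(z) = C1 + C2*z^3


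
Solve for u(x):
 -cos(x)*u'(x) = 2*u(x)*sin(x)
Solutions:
 u(x) = C1*cos(x)^2


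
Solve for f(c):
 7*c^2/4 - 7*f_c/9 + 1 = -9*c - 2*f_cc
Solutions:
 f(c) = C1 + C2*exp(7*c/18) + 3*c^3/4 + 81*c^2/7 + 2979*c/49


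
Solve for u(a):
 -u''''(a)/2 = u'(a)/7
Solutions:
 u(a) = C1 + C4*exp(-2^(1/3)*7^(2/3)*a/7) + (C2*sin(2^(1/3)*sqrt(3)*7^(2/3)*a/14) + C3*cos(2^(1/3)*sqrt(3)*7^(2/3)*a/14))*exp(2^(1/3)*7^(2/3)*a/14)
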